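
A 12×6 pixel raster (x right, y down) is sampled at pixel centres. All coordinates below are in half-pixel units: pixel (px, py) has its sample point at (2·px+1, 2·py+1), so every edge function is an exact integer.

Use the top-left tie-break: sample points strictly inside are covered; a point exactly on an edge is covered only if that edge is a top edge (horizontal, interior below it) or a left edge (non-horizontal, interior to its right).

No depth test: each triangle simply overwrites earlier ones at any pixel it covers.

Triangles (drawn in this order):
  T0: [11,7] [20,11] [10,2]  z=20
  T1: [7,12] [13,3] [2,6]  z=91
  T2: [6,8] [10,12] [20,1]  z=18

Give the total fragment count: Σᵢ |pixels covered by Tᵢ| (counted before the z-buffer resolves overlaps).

T0:
  2·area = 41  (B↔C swapped to make it positive)
  edge (11, 7)→(10, 2): d=(-1,-5) top-left  bias=+0
  edge (10, 2)→(20, 11): d=(10,9) right/bottom  bias=-1
  edge (20, 11)→(11, 7): d=(-9,-4) top-left  bias=+0
    (5,1)@(11, 3): e=[4,1,36] → X
    (6,1)@(13, 3): e=[14,-17,44] → .
    (5,2)@(11, 5): e=[2,21,18] → X
    (6,2)@(13, 5): e=[12,3,26] → X
    (7,2)@(15, 5): e=[22,-15,34] → .
    (5,3)@(11, 7): e=[0,41,0] → X  [on edge]
    (7,3)@(15, 7): e=[20,5,16] → X
    (8,3)@(17, 7): e=[30,-13,24] → .
    (5,4)@(11, 9): e=[-2,61,-18] → .
    (6,4)@(13, 9): e=[8,43,-10] → .
    (7,4)@(15, 9): e=[18,25,-2] → .
    (8,4)@(17, 9): e=[28,7,6] → X
  covered (7 px):
    . . . . . . . . . . . .
    . . . . . X . . . . . .
    . . . . . X X . . . . .
    . . . . . X X X . . . .
    . . . . . . . . X . . .
    . . . . . . . . . . . .
T1:
  2·area = 81  (B↔C swapped to make it positive)
  edge (7, 12)→(2, 6): d=(-5,-6) top-left  bias=+0
  edge (2, 6)→(13, 3): d=(11,-3) top-left  bias=+0
  edge (13, 3)→(7, 12): d=(-6,9) right/bottom  bias=-1
    (6,1)@(13, 3): e=[81,0,0] → .  [on edge]
    (3,2)@(7, 5): e=[35,4,42] → X
    (4,2)@(9, 5): e=[47,10,24] → X
    (5,2)@(11, 5): e=[59,16,6] → X
    (6,2)@(13, 5): e=[71,22,-12] → .
    (1,3)@(3, 7): e=[1,14,66] → X
    (2,3)@(5, 7): e=[13,20,48] → X
    (5,3)@(11, 7): e=[49,38,-6] → .
    (1,4)@(3, 9): e=[-9,36,54] → .
    (2,4)@(5, 9): e=[3,42,36] → X
    (4,4)@(9, 9): e=[27,54,0] → .  [on edge]
    (2,5)@(5, 11): e=[-7,64,24] → .
  covered (10 px):
    . . . . . . . . . . . .
    . . . . . . . . . . . .
    . . . X X X . . . . . .
    . X X X X . . . . . . .
    . . X X . . . . . . . .
    . . . X . . . . . . . .
T2:
  2·area = 84  (B↔C swapped to make it positive)
  edge (6, 8)→(20, 1): d=(14,-7) top-left  bias=+0
  edge (20, 1)→(10, 12): d=(-10,11) right/bottom  bias=-1
  edge (10, 12)→(6, 8): d=(-4,-4) top-left  bias=+0
    (0,1)@(1, 3): e=[-105,189,0] → .  [on edge]
    (8,1)@(17, 3): e=[7,13,64] → X
    (9,1)@(19, 3): e=[21,-9,72] → .
    (1,2)@(3, 5): e=[-63,147,0] → .  [on edge]
    (6,2)@(13, 5): e=[7,37,40] → X
    (7,2)@(15, 5): e=[21,15,48] → X
    (8,2)@(17, 5): e=[35,-7,56] → .
    (2,3)@(5, 7): e=[-21,105,0] → .  [on edge]
    (4,3)@(9, 7): e=[7,61,16] → X
    (5,3)@(11, 7): e=[21,39,24] → X
    (7,3)@(15, 7): e=[49,-5,40] → .
    (3,4)@(7, 9): e=[21,63,0] → X  [on edge]
    (4,5)@(9, 11): e=[63,21,0] → X  [on edge]
  covered (10 px):
    . . . . . . . . . . . .
    . . . . . . . . X . . .
    . . . . . . X X . . . .
    . . . . X X X . . . . .
    . . . X X X . . . . . .
    . . . . X . . . . . . .

Result: 27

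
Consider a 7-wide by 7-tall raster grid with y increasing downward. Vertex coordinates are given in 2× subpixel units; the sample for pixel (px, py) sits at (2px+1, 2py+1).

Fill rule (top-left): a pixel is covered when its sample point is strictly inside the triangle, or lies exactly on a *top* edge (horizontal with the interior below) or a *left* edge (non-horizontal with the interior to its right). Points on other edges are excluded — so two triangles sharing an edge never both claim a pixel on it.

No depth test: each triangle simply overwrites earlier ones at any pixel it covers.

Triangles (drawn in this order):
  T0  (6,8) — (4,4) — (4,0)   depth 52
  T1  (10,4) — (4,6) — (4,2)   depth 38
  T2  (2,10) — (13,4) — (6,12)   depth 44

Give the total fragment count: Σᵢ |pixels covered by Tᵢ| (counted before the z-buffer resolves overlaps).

T0:
  2·area = 8
  edge (6, 8)→(4, 4): d=(-2,-4) top-left  bias=+0
  edge (4, 4)→(4, 0): d=(0,-4) top-left  bias=+0
  edge (4, 0)→(6, 8): d=(2,8) right/bottom  bias=-1
    (2,2)@(5, 5): e=[2,4,2] → X
    (3,2)@(7, 5): e=[10,12,-14] → .
    (2,3)@(5, 7): e=[-2,4,6] → .
  covered (1 px):
    . . . . . . .
    . . . . . . .
    . . X . . . .
    . . . . . . .
    . . . . . . .
    . . . . . . .
    . . . . . . .
T1:
  2·area = 24
  edge (10, 4)→(4, 6): d=(-6,2) right/bottom  bias=-1
  edge (4, 6)→(4, 2): d=(0,-4) top-left  bias=+0
  edge (4, 2)→(10, 4): d=(6,2) right/bottom  bias=-1
    (0,0)@(1, 1): e=[36,-12,0] → .  [on edge]
    (2,1)@(5, 3): e=[16,4,4] → X
    (3,1)@(7, 3): e=[12,12,0] → .  [on edge]
    (6,1)@(13, 3): e=[0,36,-12] → .  [on edge]
    (2,2)@(5, 5): e=[4,4,16] → X
    (3,2)@(7, 5): e=[0,12,12] → .  [on edge]
    (6,2)@(13, 5): e=[-12,36,0] → .  [on edge]
    (0,3)@(1, 7): e=[0,-12,36] → .  [on edge]
    (2,3)@(5, 7): e=[-8,4,28] → .
  covered (2 px):
    . . . . . . .
    . . X . . . .
    . . X . . . .
    . . . . . . .
    . . . . . . .
    . . . . . . .
    . . . . . . .
T2:
  2·area = 46
  edge (2, 10)→(13, 4): d=(11,-6) top-left  bias=+0
  edge (13, 4)→(6, 12): d=(-7,8) right/bottom  bias=-1
  edge (6, 12)→(2, 10): d=(-4,-2) top-left  bias=+0
    (4,3)@(9, 7): e=[9,11,26] → X
    (5,3)@(11, 7): e=[21,-5,30] → .
    (2,4)@(5, 9): e=[7,29,10] → X
    (3,4)@(7, 9): e=[19,13,14] → X
    (4,4)@(9, 9): e=[31,-3,18] → .
    (2,5)@(5, 11): e=[29,15,2] → X
    (3,5)@(7, 11): e=[41,-1,6] → .
    (2,6)@(5, 13): e=[51,1,-6] → .
  covered (4 px):
    . . . . . . .
    . . . . . . .
    . . . . . . .
    . . . . X . .
    . . X X . . .
    . . X . . . .
    . . . . . . .

Result: 7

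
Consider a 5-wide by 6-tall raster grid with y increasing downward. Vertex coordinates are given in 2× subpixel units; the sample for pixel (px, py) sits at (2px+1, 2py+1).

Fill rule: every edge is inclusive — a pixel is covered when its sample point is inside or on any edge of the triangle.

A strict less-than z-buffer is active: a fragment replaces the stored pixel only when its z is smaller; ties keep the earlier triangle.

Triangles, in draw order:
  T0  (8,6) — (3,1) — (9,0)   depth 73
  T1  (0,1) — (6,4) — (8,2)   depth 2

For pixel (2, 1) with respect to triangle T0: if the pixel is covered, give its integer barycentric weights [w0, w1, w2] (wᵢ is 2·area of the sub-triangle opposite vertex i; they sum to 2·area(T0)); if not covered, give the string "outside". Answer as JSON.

T0:
  2·area = 35
  edge (8, 6)→(3, 1): d=(-5,-5) inclusive
  edge (3, 1)→(9, 0): d=(6,-1) inclusive
  edge (9, 0)→(8, 6): d=(-1,6) inclusive
    (1,0)@(3, 1): e=[0,0,35] → X  [on edge]
    (2,0)@(5, 1): e=[10,2,23] → X
    (3,0)@(7, 1): e=[20,4,11] → X
    (4,0)@(9, 1): e=[30,6,-1] → .
    (1,1)@(3, 3): e=[-10,12,33] → .
    (2,1)@(5, 3): e=[0,14,21] → X  [on edge]
    (4,1)@(9, 3): e=[20,18,-3] → .
    (2,2)@(5, 5): e=[-10,26,19] → .
    (3,2)@(7, 5): e=[0,28,7] → X  [on edge]
    (4,2)@(9, 5): e=[10,30,-5] → .
    (3,3)@(7, 7): e=[-10,40,5] → .
    (4,3)@(9, 7): e=[0,42,-7] → .  [on edge]
  covered (6 px):
    . X X X .
    . . X X .
    . . . X .
    . . . . .
    . . . . .
    . . . . .
T1:
  2·area = 18  (B↔C swapped to make it positive)
  edge (0, 1)→(8, 2): d=(8,1) inclusive
  edge (8, 2)→(6, 4): d=(-2,2) inclusive
  edge (6, 4)→(0, 1): d=(-6,-3) inclusive
    (4,0)@(9, 1): e=[-9,0,27] → .  [on edge]
    (2,1)@(5, 3): e=[11,4,3] → X
    (3,1)@(7, 3): e=[9,0,9] → X  [on edge]
    (4,1)@(9, 3): e=[7,-4,15] → .
    (2,2)@(5, 5): e=[27,0,-9] → .  [on edge]
    (3,2)@(7, 5): e=[25,-4,-3] → .
    (1,3)@(3, 7): e=[45,0,-27] → .  [on edge]
    (0,4)@(1, 9): e=[63,0,-45] → .  [on edge]
  covered (2 px):
    . . . . .
    . . X X .
    . . . . .
    . . . . .
    . . . . .
    . . . . .

Answer: [14,21,0]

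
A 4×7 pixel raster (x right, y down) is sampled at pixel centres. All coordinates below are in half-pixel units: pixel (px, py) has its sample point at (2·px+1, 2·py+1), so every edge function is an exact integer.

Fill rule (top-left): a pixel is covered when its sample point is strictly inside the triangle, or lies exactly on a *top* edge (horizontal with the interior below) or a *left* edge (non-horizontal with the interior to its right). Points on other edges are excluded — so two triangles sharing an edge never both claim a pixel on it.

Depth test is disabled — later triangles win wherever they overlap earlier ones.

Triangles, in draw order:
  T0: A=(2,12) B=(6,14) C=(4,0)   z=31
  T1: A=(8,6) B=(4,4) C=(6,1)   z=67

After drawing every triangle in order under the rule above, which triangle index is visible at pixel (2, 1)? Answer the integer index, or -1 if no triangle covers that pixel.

T0:
  2·area = 52  (B↔C swapped to make it positive)
  edge (2, 12)→(4, 0): d=(2,-12) top-left  bias=+0
  edge (4, 0)→(6, 14): d=(2,14) right/bottom  bias=-1
  edge (6, 14)→(2, 12): d=(-4,-2) top-left  bias=+0
    (1,3)@(3, 7): e=[2,28,22] → X
    (2,3)@(5, 7): e=[26,0,26] → .  [on edge]
    (1,4)@(3, 9): e=[6,32,14] → X
    (2,4)@(5, 9): e=[30,4,18] → X
    (3,4)@(7, 9): e=[54,-24,22] → .
    (1,5)@(3, 11): e=[10,36,6] → X
    (3,5)@(7, 11): e=[58,-20,14] → .
    (1,6)@(3, 13): e=[14,40,-2] → .
    (2,6)@(5, 13): e=[38,12,2] → X
    (3,6)@(7, 13): e=[62,-16,6] → .
  covered (6 px):
    . . . .
    . . . .
    . . . .
    . X . .
    . X X .
    . X X .
    . . X .
T1:
  2·area = 16
  edge (8, 6)→(4, 4): d=(-4,-2) top-left  bias=+0
  edge (4, 4)→(6, 1): d=(2,-3) top-left  bias=+0
  edge (6, 1)→(8, 6): d=(2,5) right/bottom  bias=-1
    (2,1)@(5, 3): e=[6,1,9] → X
    (3,1)@(7, 3): e=[10,7,-1] → .
    (2,2)@(5, 5): e=[-2,5,13] → .
    (3,2)@(7, 5): e=[2,11,3] → X
    (3,3)@(7, 7): e=[-6,15,7] → .
  covered (2 px):
    . . . .
    . . X .
    . . . X
    . . . .
    . . . .
    . . . .
    . . . .

Z-buffer (winner per pixel, '.' = empty):
  . . . .
  . . 1 .
  . . . 1
  . 0 . .
  . 0 0 .
  . 0 0 .
  . . 0 .

Result: 1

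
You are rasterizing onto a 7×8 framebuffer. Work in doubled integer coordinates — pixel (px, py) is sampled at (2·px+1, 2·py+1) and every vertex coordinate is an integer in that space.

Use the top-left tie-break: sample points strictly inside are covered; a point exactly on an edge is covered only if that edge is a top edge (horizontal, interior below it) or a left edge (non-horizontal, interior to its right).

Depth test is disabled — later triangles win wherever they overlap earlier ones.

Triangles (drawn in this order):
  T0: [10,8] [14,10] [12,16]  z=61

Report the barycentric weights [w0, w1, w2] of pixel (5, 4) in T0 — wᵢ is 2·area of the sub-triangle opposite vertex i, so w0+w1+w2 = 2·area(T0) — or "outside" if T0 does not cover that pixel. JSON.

T0:
  2·area = 28
  edge (10, 8)→(14, 10): d=(4,2) right/bottom  bias=-1
  edge (14, 10)→(12, 16): d=(-2,6) right/bottom  bias=-1
  edge (12, 16)→(10, 8): d=(-2,-8) top-left  bias=+0
    (5,4)@(11, 9): e=[2,20,6] → █
    (6,4)@(13, 9): e=[-2,8,22] → ·
    (5,5)@(11, 11): e=[10,16,2] → █
    (6,5)@(13, 11): e=[6,4,18] → █
    (5,6)@(11, 13): e=[18,12,-2] → ·
    (6,6)@(13, 13): e=[14,0,14] → ·  [on edge]
  covered (3 px):
    · · · · · · ·
    · · · · · · ·
    · · · · · · ·
    · · · · · · ·
    · · · · · █ ·
    · · · · · █ █
    · · · · · · ·
    · · · · · · ·

Result: [20,6,2]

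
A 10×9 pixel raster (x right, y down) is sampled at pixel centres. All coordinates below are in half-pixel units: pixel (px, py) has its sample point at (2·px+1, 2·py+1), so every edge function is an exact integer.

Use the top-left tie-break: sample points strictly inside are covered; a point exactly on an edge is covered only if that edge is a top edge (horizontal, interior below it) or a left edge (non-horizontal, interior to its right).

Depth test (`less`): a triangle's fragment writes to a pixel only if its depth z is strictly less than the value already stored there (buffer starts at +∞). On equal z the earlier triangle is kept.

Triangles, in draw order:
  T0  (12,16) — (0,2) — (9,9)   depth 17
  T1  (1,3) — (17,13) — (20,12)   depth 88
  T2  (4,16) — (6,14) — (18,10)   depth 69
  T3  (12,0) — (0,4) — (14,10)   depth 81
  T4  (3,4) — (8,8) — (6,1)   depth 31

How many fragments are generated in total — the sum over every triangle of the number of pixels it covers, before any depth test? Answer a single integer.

T0:
  2·area = 42
  edge (12, 16)→(0, 2): d=(-12,-14) top-left  bias=+0
  edge (0, 2)→(9, 9): d=(9,7) right/bottom  bias=-1
  edge (9, 9)→(12, 16): d=(3,7) right/bottom  bias=-1
    (0,1)@(1, 3): e=[2,2,38] → █
    (1,1)@(3, 3): e=[30,-12,24] → ·
    (0,2)@(1, 5): e=[-22,20,44] → ·
    (1,2)@(3, 5): e=[6,6,30] → █
    (2,2)@(5, 5): e=[34,-8,16] → ·
    (1,3)@(3, 7): e=[-18,24,36] → ·
    (2,3)@(5, 7): e=[10,10,22] → █
    (3,3)@(7, 7): e=[38,-4,8] → ·
    (2,4)@(5, 9): e=[-14,28,28] → ·
    (3,4)@(7, 9): e=[14,14,14] → █
    (4,4)@(9, 9): e=[42,0,0] → ·  [on edge]
    (3,5)@(7, 11): e=[-10,32,20] → ·
  covered (5 px):
    · · · · · · · · · ·
    █ · · · · · · · · ·
    · █ · · · · · · · ·
    · · █ · · · · · · ·
    · · · █ · · · · · ·
    · · · · █ · · · · ·
    · · · · · · · · · ·
    · · · · · · · · · ·
    · · · · · · · · · ·
T1:
  2·area = 46  (B↔C swapped to make it positive)
  edge (1, 3)→(20, 12): d=(19,9) right/bottom  bias=-1
  edge (20, 12)→(17, 13): d=(-3,1) right/bottom  bias=-1
  edge (17, 13)→(1, 3): d=(-16,-10) top-left  bias=+0
    (0,1)@(1, 3): e=[0,46,0] → ·  [on edge]
    (2,2)@(5, 5): e=[2,36,8] → █
    (3,2)@(7, 5): e=[-16,34,28] → ·
    (2,3)@(5, 7): e=[40,30,-24] → ·
    (4,3)@(9, 7): e=[4,26,16] → █
    (5,3)@(11, 7): e=[-14,24,36] → ·
    (4,4)@(9, 9): e=[42,20,-16] → ·
    (5,4)@(11, 9): e=[24,18,4] → █
    (6,4)@(13, 9): e=[6,16,24] → █
    (7,4)@(15, 9): e=[-12,14,44] → ·
    (5,5)@(11, 11): e=[62,12,-28] → ·
    (6,5)@(13, 11): e=[44,10,-8] → ·
    (8,6)@(17, 13): e=[46,0,0] → ·  [on edge]
    (5,7)@(11, 15): e=[138,0,-92] → ·  [on edge]
    (2,8)@(5, 17): e=[230,0,-184] → ·  [on edge]
  covered (6 px):
    · · · · · · · · · ·
    · · · · · · · · · ·
    · · █ · · · · · · ·
    · · · · █ · · · · ·
    · · · · · █ █ · · ·
    · · · · · · · █ █ ·
    · · · · · · · · · ·
    · · · · · · · · · ·
    · · · · · · · · · ·
T2:
  2·area = 16
  edge (4, 16)→(6, 14): d=(2,-2) top-left  bias=+0
  edge (6, 14)→(18, 10): d=(12,-4) top-left  bias=+0
  edge (18, 10)→(4, 16): d=(-14,6) right/bottom  bias=-1
    (9,0)@(19, 1): e=[0,-104,120] → ·  [on edge]
    (8,1)@(17, 3): e=[0,-88,104] → ·  [on edge]
    (7,2)@(15, 5): e=[0,-72,88] → ·  [on edge]
    (6,3)@(13, 7): e=[0,-56,72] → ·  [on edge]
    (5,4)@(11, 9): e=[0,-40,56] → ·  [on edge]
    (4,5)@(9, 11): e=[0,-24,40] → ·  [on edge]
    (7,5)@(15, 11): e=[12,0,4] → █  [on edge]
    (8,5)@(17, 11): e=[16,8,-8] → ·
    (3,6)@(7, 13): e=[0,-8,24] → ·  [on edge]
    (4,6)@(9, 13): e=[4,0,12] → █  [on edge]
    (5,6)@(11, 13): e=[8,8,0] → ·  [on edge]
    (7,6)@(15, 13): e=[16,24,-24] → ·
    (1,7)@(3, 15): e=[-4,0,20] → ·  [on edge]
    (2,7)@(5, 15): e=[0,8,8] → █  [on edge]
    (1,8)@(3, 17): e=[0,24,-8] → ·  [on edge]
  covered (3 px):
    · · · · · · · · · ·
    · · · · · · · · · ·
    · · · · · · · · · ·
    · · · · · · · · · ·
    · · · · · · · · · ·
    · · · · · · · █ · ·
    · · · · █ · · · · ·
    · · █ · · · · · · ·
    · · · · · · · · · ·
T3:
  2·area = 128  (B↔C swapped to make it positive)
  edge (12, 0)→(14, 10): d=(2,10) right/bottom  bias=-1
  edge (14, 10)→(0, 4): d=(-14,-6) top-left  bias=+0
  edge (0, 4)→(12, 0): d=(12,-4) top-left  bias=+0
    (4,0)@(9, 1): e=[32,96,0] → █  [on edge]
    (5,0)@(11, 1): e=[12,108,8] → █
    (6,0)@(13, 1): e=[-8,120,16] → ·
    (1,1)@(3, 3): e=[96,32,0] → █  [on edge]
    (2,1)@(5, 3): e=[76,44,8] → █
    (3,1)@(7, 3): e=[56,56,16] → █
    (6,1)@(13, 3): e=[-4,92,40] → ·
    (1,2)@(3, 5): e=[100,4,24] → █
    (6,2)@(13, 5): e=[0,64,64] → ·  [on edge]
    (1,3)@(3, 7): e=[104,-24,48] → ·
    (2,3)@(5, 7): e=[84,-12,56] → ·
    (3,3)@(7, 7): e=[64,0,64] → █  [on edge]
    (7,7)@(15, 15): e=[0,-64,192] → ·  [on edge]
  covered (17 px):
    · · · · █ █ · · · ·
    · █ █ █ █ █ · · · ·
    · █ █ █ █ █ · · · ·
    · · · █ █ █ █ · · ·
    · · · · · · █ · · ·
    · · · · · · · · · ·
    · · · · · · · · · ·
    · · · · · · · · · ·
    · · · · · · · · · ·
T4:
  2·area = 27  (B↔C swapped to make it positive)
  edge (3, 4)→(6, 1): d=(3,-3) top-left  bias=+0
  edge (6, 1)→(8, 8): d=(2,7) right/bottom  bias=-1
  edge (8, 8)→(3, 4): d=(-5,-4) top-left  bias=+0
    (2,1)@(5, 3): e=[3,11,13] → █
    (3,1)@(7, 3): e=[9,-3,21] → ·
    (2,2)@(5, 5): e=[9,15,3] → █
    (3,2)@(7, 5): e=[15,1,11] → █
    (4,2)@(9, 5): e=[21,-13,19] → ·
    (2,3)@(5, 7): e=[15,19,-7] → ·
    (3,3)@(7, 7): e=[21,5,1] → █
    (4,3)@(9, 7): e=[27,-9,9] → ·
    (3,4)@(7, 9): e=[27,9,-9] → ·
  covered (4 px):
    · · · · · · · · · ·
    · · █ · · · · · · ·
    · · █ █ · · · · · ·
    · · · █ · · · · · ·
    · · · · · · · · · ·
    · · · · · · · · · ·
    · · · · · · · · · ·
    · · · · · · · · · ·
    · · · · · · · · · ·

Answer: 35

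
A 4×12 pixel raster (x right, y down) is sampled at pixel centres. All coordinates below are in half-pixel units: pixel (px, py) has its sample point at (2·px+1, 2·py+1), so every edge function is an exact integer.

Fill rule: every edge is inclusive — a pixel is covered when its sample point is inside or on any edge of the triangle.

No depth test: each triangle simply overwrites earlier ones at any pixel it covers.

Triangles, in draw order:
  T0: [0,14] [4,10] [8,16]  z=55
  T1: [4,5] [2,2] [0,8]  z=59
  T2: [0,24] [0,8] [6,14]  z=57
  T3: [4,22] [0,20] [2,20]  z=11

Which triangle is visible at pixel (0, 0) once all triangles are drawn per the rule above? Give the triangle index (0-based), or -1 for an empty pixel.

T0:
  2·area = 40
  edge (0, 14)→(4, 10): d=(4,-4) inclusive
  edge (4, 10)→(8, 16): d=(4,6) inclusive
  edge (8, 16)→(0, 14): d=(-8,-2) inclusive
    (3,3)@(7, 7): e=[0,-30,70] → ·  [on edge]
    (2,4)@(5, 9): e=[0,-10,50] → ·  [on edge]
    (1,5)@(3, 11): e=[0,10,30] → #  [on edge]
    (2,5)@(5, 11): e=[8,-2,34] → ·
    (0,6)@(1, 13): e=[0,30,10] → #  [on edge]
    (2,6)@(5, 13): e=[16,6,18] → #
    (3,6)@(7, 13): e=[24,-6,22] → ·
    (0,7)@(1, 15): e=[8,38,-6] → ·
    (1,7)@(3, 15): e=[16,26,-2] → ·
    (2,7)@(5, 15): e=[24,14,2] → #
    (3,7)@(7, 15): e=[32,2,6] → #
    (2,8)@(5, 17): e=[32,22,-14] → ·
  covered (6 px):
    · · · ·
    · · · ·
    · · · ·
    · · · ·
    · · · ·
    · # · ·
    # # # ·
    · · # #
    · · · ·
    · · · ·
    · · · ·
    · · · ·
T1:
  2·area = 18  (B↔C swapped to make it positive)
  edge (4, 5)→(0, 8): d=(-4,3) inclusive
  edge (0, 8)→(2, 2): d=(2,-6) inclusive
  edge (2, 2)→(4, 5): d=(2,3) inclusive
    (0,2)@(1, 5): e=[9,0,9] → #  [on edge]
    (1,2)@(3, 5): e=[3,12,3] → #
    (2,2)@(5, 5): e=[-3,24,-3] → ·
    (0,3)@(1, 7): e=[1,4,13] → #
    (1,3)@(3, 7): e=[-5,16,7] → ·
    (0,4)@(1, 9): e=[-7,8,17] → ·
  covered (3 px):
    · · · ·
    · · · ·
    # # · ·
    # · · ·
    · · · ·
    · · · ·
    · · · ·
    · · · ·
    · · · ·
    · · · ·
    · · · ·
    · · · ·
T2:
  2·area = 96
  edge (0, 24)→(0, 8): d=(0,-16) inclusive
  edge (0, 8)→(6, 14): d=(6,6) inclusive
  edge (6, 14)→(0, 24): d=(-6,10) inclusive
    (0,4)@(1, 9): e=[16,0,80] → #  [on edge]
    (1,4)@(3, 9): e=[48,-12,60] → ·
    (0,5)@(1, 11): e=[16,12,68] → #
    (1,5)@(3, 11): e=[48,0,48] → #  [on edge]
    (2,5)@(5, 11): e=[80,-12,28] → ·
    (0,6)@(1, 13): e=[16,24,56] → #
    (2,6)@(5, 13): e=[80,0,16] → #  [on edge]
    (3,6)@(7, 13): e=[112,-12,-4] → ·
    (0,7)@(1, 15): e=[16,36,44] → #
    (3,7)@(7, 15): e=[112,0,-16] → ·  [on edge]
    (0,8)@(1, 17): e=[16,48,32] → #
    (2,8)@(5, 17): e=[80,24,-8] → ·
    (1,9)@(3, 19): e=[48,48,0] → #  [on edge]
  covered (14 px):
    · · · ·
    · · · ·
    · · · ·
    · · · ·
    # · · ·
    # # · ·
    # # # ·
    # # # ·
    # # · ·
    # # · ·
    # · · ·
    · · · ·
T3:
  2·area = 4
  edge (4, 22)→(0, 20): d=(-4,-2) inclusive
  edge (0, 20)→(2, 20): d=(2,0) inclusive
  edge (2, 20)→(4, 22): d=(2,2) inclusive
    (0,9)@(1, 19): e=[6,-2,0] → ·  [on edge]
    (1,10)@(3, 21): e=[2,2,0] → #  [on edge]
    (2,10)@(5, 21): e=[6,2,-4] → ·
    (1,11)@(3, 23): e=[-6,6,4] → ·
    (2,11)@(5, 23): e=[-2,6,0] → ·  [on edge]
  covered (1 px):
    · · · ·
    · · · ·
    · · · ·
    · · · ·
    · · · ·
    · · · ·
    · · · ·
    · · · ·
    · · · ·
    · · · ·
    · # · ·
    · · · ·

Z-buffer (winner per pixel, '.' = empty):
  . . . .
  . . . .
  1 1 . .
  1 . . .
  2 . . .
  2 2 . .
  2 2 2 .
  2 2 2 0
  2 2 . .
  2 2 . .
  2 3 . .
  . . . .

Result: -1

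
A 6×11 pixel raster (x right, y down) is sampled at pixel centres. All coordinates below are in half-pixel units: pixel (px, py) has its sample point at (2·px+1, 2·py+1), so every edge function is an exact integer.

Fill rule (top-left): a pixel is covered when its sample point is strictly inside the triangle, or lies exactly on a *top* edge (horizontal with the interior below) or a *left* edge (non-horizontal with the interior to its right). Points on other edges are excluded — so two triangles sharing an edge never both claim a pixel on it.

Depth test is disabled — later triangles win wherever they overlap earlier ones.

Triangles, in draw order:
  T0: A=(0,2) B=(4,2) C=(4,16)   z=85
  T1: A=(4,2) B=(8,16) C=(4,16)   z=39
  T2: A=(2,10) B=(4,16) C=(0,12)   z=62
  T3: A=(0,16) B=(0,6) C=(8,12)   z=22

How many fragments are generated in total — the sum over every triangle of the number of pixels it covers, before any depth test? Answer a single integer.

T0:
  2·area = 56
  edge (0, 2)→(4, 2): d=(4,0) top-left  bias=+0
  edge (4, 2)→(4, 16): d=(0,14) right/bottom  bias=-1
  edge (4, 16)→(0, 2): d=(-4,-14) top-left  bias=+0
    (0,1)@(1, 3): e=[4,42,10] → #
    (1,1)@(3, 3): e=[4,14,38] → #
    (2,1)@(5, 3): e=[4,-14,66] → ·
    (0,2)@(1, 5): e=[12,42,2] → #
    (2,2)@(5, 5): e=[12,-14,58] → ·
    (0,3)@(1, 7): e=[20,42,-6] → ·
    (1,3)@(3, 7): e=[20,14,22] → #
    (2,3)@(5, 7): e=[20,-14,50] → ·
    (1,4)@(3, 9): e=[28,14,14] → #
    (2,4)@(5, 9): e=[28,-14,42] → ·
    (1,5)@(3, 11): e=[36,14,6] → #
    (2,5)@(5, 11): e=[36,-14,34] → ·
  covered (7 px):
    · · · · · ·
    # # · · · ·
    # # · · · ·
    · # · · · ·
    · # · · · ·
    · # · · · ·
    · · · · · ·
    · · · · · ·
    · · · · · ·
    · · · · · ·
    · · · · · ·
T1:
  2·area = 56
  edge (4, 2)→(8, 16): d=(4,14) right/bottom  bias=-1
  edge (8, 16)→(4, 16): d=(-4,0) right/bottom  bias=-1
  edge (4, 16)→(4, 2): d=(0,-14) top-left  bias=+0
    (2,3)@(5, 7): e=[6,36,14] → #
    (3,3)@(7, 7): e=[-22,36,42] → ·
    (2,4)@(5, 9): e=[14,28,14] → #
    (3,4)@(7, 9): e=[-14,28,42] → ·
    (2,5)@(5, 11): e=[22,20,14] → #
    (3,5)@(7, 11): e=[-6,20,42] → ·
    (2,6)@(5, 13): e=[30,12,14] → #
    (3,6)@(7, 13): e=[2,12,42] → #
    (4,6)@(9, 13): e=[-26,12,70] → ·
    (2,7)@(5, 15): e=[38,4,14] → #
    (4,7)@(9, 15): e=[-18,4,70] → ·
    (2,8)@(5, 17): e=[46,-4,14] → ·
  covered (7 px):
    · · · · · ·
    · · · · · ·
    · · · · · ·
    · · # · · ·
    · · # · · ·
    · · # · · ·
    · · # # · ·
    · · # # · ·
    · · · · · ·
    · · · · · ·
    · · · · · ·
T2:
  2·area = 16
  edge (2, 10)→(4, 16): d=(2,6) right/bottom  bias=-1
  edge (4, 16)→(0, 12): d=(-4,-4) top-left  bias=+0
  edge (0, 12)→(2, 10): d=(2,-2) top-left  bias=+0
    (5,0)@(11, 1): e=[-72,88,0] → ·  [on edge]
    (4,1)@(9, 3): e=[-56,72,0] → ·  [on edge]
    (3,2)@(7, 5): e=[-40,56,0] → ·  [on edge]
    (0,3)@(1, 7): e=[0,24,-8] → ·  [on edge]
    (2,3)@(5, 7): e=[-24,40,0] → ·  [on edge]
    (1,4)@(3, 9): e=[-8,24,0] → ·  [on edge]
    (0,5)@(1, 11): e=[8,8,0] → #  [on edge]
    (1,5)@(3, 11): e=[-4,16,4] → ·
    (0,6)@(1, 13): e=[12,0,4] → #  [on edge]
    (1,6)@(3, 13): e=[0,8,8] → ·  [on edge]
    (0,7)@(1, 15): e=[16,-8,8] → ·
    (1,7)@(3, 15): e=[4,0,12] → #  [on edge]
    (2,8)@(5, 17): e=[-4,0,20] → ·  [on edge]
    (2,9)@(5, 19): e=[0,-8,24] → ·  [on edge]
    (3,9)@(7, 19): e=[-12,0,28] → ·  [on edge]
    (4,10)@(9, 21): e=[-20,0,36] → ·  [on edge]
  covered (3 px):
    · · · · · ·
    · · · · · ·
    · · · · · ·
    · · · · · ·
    · · · · · ·
    # · · · · ·
    # · · · · ·
    · # · · · ·
    · · · · · ·
    · · · · · ·
    · · · · · ·
T3:
  2·area = 80
  edge (0, 16)→(0, 6): d=(0,-10) top-left  bias=+0
  edge (0, 6)→(8, 12): d=(8,6) right/bottom  bias=-1
  edge (8, 12)→(0, 16): d=(-8,4) right/bottom  bias=-1
    (0,3)@(1, 7): e=[10,2,68] → #
    (1,3)@(3, 7): e=[30,-10,60] → ·
    (0,4)@(1, 9): e=[10,18,52] → #
    (1,4)@(3, 9): e=[30,6,44] → #
    (2,4)@(5, 9): e=[50,-6,36] → ·
    (0,5)@(1, 11): e=[10,34,36] → #
    (2,5)@(5, 11): e=[50,10,20] → #
    (3,5)@(7, 11): e=[70,-2,12] → ·
    (0,6)@(1, 13): e=[10,50,20] → #
    (3,6)@(7, 13): e=[70,14,-4] → ·
    (0,7)@(1, 15): e=[10,66,4] → #
    (1,7)@(3, 15): e=[30,54,-4] → ·
  covered (10 px):
    · · · · · ·
    · · · · · ·
    · · · · · ·
    # · · · · ·
    # # · · · ·
    # # # · · ·
    # # # · · ·
    # · · · · ·
    · · · · · ·
    · · · · · ·
    · · · · · ·

Answer: 27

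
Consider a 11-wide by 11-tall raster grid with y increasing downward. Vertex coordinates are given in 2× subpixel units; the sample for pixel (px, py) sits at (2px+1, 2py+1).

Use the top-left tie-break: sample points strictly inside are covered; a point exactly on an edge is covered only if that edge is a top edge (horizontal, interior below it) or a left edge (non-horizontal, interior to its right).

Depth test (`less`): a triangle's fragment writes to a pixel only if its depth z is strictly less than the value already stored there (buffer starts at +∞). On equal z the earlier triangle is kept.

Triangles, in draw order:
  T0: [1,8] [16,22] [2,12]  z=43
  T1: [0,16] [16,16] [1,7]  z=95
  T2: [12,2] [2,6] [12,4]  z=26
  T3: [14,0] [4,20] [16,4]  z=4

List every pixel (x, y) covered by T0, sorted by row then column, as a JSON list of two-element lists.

T0:
  2·area = 46
  edge (1, 8)→(16, 22): d=(15,14) right/bottom  bias=-1
  edge (16, 22)→(2, 12): d=(-14,-10) top-left  bias=+0
  edge (2, 12)→(1, 8): d=(-1,-4) top-left  bias=+0
    (1,5)@(3, 11): e=[17,24,5] → #
    (2,5)@(5, 11): e=[-11,44,13] → ·
    (1,6)@(3, 13): e=[47,-4,3] → ·
    (2,6)@(5, 13): e=[19,16,11] → #
    (3,6)@(7, 13): e=[-9,36,19] → ·
    (2,7)@(5, 15): e=[49,-12,9] → ·
    (3,7)@(7, 15): e=[21,8,17] → #
    (4,7)@(9, 15): e=[-7,28,25] → ·
    (3,8)@(7, 17): e=[51,-20,15] → ·
    (4,8)@(9, 17): e=[23,0,23] → #  [on edge]
    (5,8)@(11, 17): e=[-5,20,31] → ·
    (4,9)@(9, 19): e=[53,-28,21] → ·
  covered (4 px):
    · · · · · · · · · · ·
    · · · · · · · · · · ·
    · · · · · · · · · · ·
    · · · · · · · · · · ·
    · · · · · · · · · · ·
    · # · · · · · · · · ·
    · · # · · · · · · · ·
    · · · # · · · · · · ·
    · · · · # · · · · · ·
    · · · · · · · · · · ·
    · · · · · · · · · · ·
T1:
  2·area = 144  (B↔C swapped to make it positive)
  edge (0, 16)→(1, 7): d=(1,-9) top-left  bias=+0
  edge (1, 7)→(16, 16): d=(15,9) right/bottom  bias=-1
  edge (16, 16)→(0, 16): d=(-16,0) right/bottom  bias=-1
    (0,3)@(1, 7): e=[0,0,144] → ·  [on edge]
    (0,4)@(1, 9): e=[2,30,112] → #
    (1,4)@(3, 9): e=[20,12,112] → #
    (2,4)@(5, 9): e=[38,-6,112] → ·
    (0,5)@(1, 11): e=[4,60,80] → #
    (2,5)@(5, 11): e=[40,24,80] → #
    (3,5)@(7, 11): e=[58,6,80] → #
    (4,5)@(9, 11): e=[76,-12,80] → ·
    (0,6)@(1, 13): e=[6,90,48] → #
    (4,6)@(9, 13): e=[78,18,48] → #
    (5,6)@(11, 13): e=[96,0,48] → ·  [on edge]
    (0,7)@(1, 15): e=[8,120,16] → #
    (10,9)@(21, 19): e=[192,0,-48] → ·  [on edge]
  covered (18 px):
    · · · · · · · · · · ·
    · · · · · · · · · · ·
    · · · · · · · · · · ·
    · · · · · · · · · · ·
    # # · · · · · · · · ·
    # # # # · · · · · · ·
    # # # # # · · · · · ·
    # # # # # # # · · · ·
    · · · · · · · · · · ·
    · · · · · · · · · · ·
    · · · · · · · · · · ·
T2:
  2·area = 20  (B↔C swapped to make it positive)
  edge (12, 2)→(12, 4): d=(0,2) right/bottom  bias=-1
  edge (12, 4)→(2, 6): d=(-10,2) right/bottom  bias=-1
  edge (2, 6)→(12, 2): d=(10,-4) top-left  bias=+0
    (5,1)@(11, 3): e=[2,12,6] → #
    (6,1)@(13, 3): e=[-2,8,14] → ·
    (8,1)@(17, 3): e=[-10,0,30] → ·  [on edge]
    (2,2)@(5, 5): e=[14,4,2] → #
    (3,2)@(7, 5): e=[10,0,10] → ·  [on edge]
    (5,2)@(11, 5): e=[2,-8,26] → ·
    (2,3)@(5, 7): e=[14,-16,22] → ·
  covered (2 px):
    · · · · · · · · · · ·
    · · · · · # · · · · ·
    · · # · · · · · · · ·
    · · · · · · · · · · ·
    · · · · · · · · · · ·
    · · · · · · · · · · ·
    · · · · · · · · · · ·
    · · · · · · · · · · ·
    · · · · · · · · · · ·
    · · · · · · · · · · ·
    · · · · · · · · · · ·
T3:
  2·area = 80  (B↔C swapped to make it positive)
  edge (14, 0)→(16, 4): d=(2,4) right/bottom  bias=-1
  edge (16, 4)→(4, 20): d=(-12,16) right/bottom  bias=-1
  edge (4, 20)→(14, 0): d=(10,-20) top-left  bias=+0
    (6,1)@(13, 3): e=[10,60,10] → #
    (7,1)@(15, 3): e=[2,28,50] → #
    (8,1)@(17, 3): e=[-6,-4,90] → ·
    (6,2)@(13, 5): e=[14,36,30] → #
    (8,2)@(17, 5): e=[-2,-28,110] → ·
    (5,3)@(11, 7): e=[26,44,10] → #
    (7,3)@(15, 7): e=[10,-20,90] → ·
    (5,4)@(11, 9): e=[30,20,30] → #
    (6,4)@(13, 9): e=[22,-12,70] → ·
    (4,5)@(9, 11): e=[42,28,10] → #
    (5,5)@(11, 11): e=[34,-4,50] → ·
    (4,6)@(9, 13): e=[46,4,30] → #
  covered (10 px):
    · · · · · · · · · · ·
    · · · · · · # # · · ·
    · · · · · · # # · · ·
    · · · · · # # · · · ·
    · · · · · # · · · · ·
    · · · · # · · · · · ·
    · · · · # · · · · · ·
    · · · # · · · · · · ·
    · · · · · · · · · · ·
    · · · · · · · · · · ·
    · · · · · · · · · · ·

Result: [[1,5],[2,6],[3,7],[4,8]]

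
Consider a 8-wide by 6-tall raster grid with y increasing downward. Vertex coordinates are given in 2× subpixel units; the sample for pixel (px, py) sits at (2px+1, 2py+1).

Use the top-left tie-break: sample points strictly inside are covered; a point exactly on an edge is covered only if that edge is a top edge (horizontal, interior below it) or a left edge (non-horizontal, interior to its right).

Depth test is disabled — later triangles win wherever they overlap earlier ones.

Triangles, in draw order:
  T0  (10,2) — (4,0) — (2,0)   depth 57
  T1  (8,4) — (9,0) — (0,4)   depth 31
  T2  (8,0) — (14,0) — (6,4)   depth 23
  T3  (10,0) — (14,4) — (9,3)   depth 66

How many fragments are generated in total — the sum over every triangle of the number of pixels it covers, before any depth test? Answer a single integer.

T0:
  2·area = 4  (B↔C swapped to make it positive)
  edge (10, 2)→(2, 0): d=(-8,-2) top-left  bias=+0
  edge (2, 0)→(4, 0): d=(2,0) top-left  bias=+0
  edge (4, 0)→(10, 2): d=(6,2) right/bottom  bias=-1
    (3,0)@(7, 1): e=[2,2,0] → ·  [on edge]
    (6,1)@(13, 3): e=[-2,6,0] → ·  [on edge]
  covered (0 px):
    · · · · · · · ·
    · · · · · · · ·
    · · · · · · · ·
    · · · · · · · ·
    · · · · · · · ·
    · · · · · · · ·
T1:
  2·area = 32  (B↔C swapped to make it positive)
  edge (8, 4)→(0, 4): d=(-8,0) right/bottom  bias=-1
  edge (0, 4)→(9, 0): d=(9,-4) top-left  bias=+0
  edge (9, 0)→(8, 4): d=(-1,4) right/bottom  bias=-1
    (3,0)@(7, 1): e=[24,1,7] → #
    (4,0)@(9, 1): e=[24,9,-1] → ·
    (1,1)@(3, 3): e=[8,3,21] → #
    (2,1)@(5, 3): e=[8,11,13] → #
    (4,1)@(9, 3): e=[8,27,-3] → ·
    (1,2)@(3, 5): e=[-8,21,19] → ·
    (2,2)@(5, 5): e=[-8,29,11] → ·
    (3,2)@(7, 5): e=[-8,37,3] → ·
  covered (4 px):
    · · · # · · · ·
    · # # # · · · ·
    · · · · · · · ·
    · · · · · · · ·
    · · · · · · · ·
    · · · · · · · ·
T2:
  2·area = 24
  edge (8, 0)→(14, 0): d=(6,0) top-left  bias=+0
  edge (14, 0)→(6, 4): d=(-8,4) right/bottom  bias=-1
  edge (6, 4)→(8, 0): d=(2,-4) top-left  bias=+0
    (4,0)@(9, 1): e=[6,12,6] → #
    (5,0)@(11, 1): e=[6,4,14] → #
    (6,0)@(13, 1): e=[6,-4,22] → ·
    (3,1)@(7, 3): e=[18,4,2] → #
    (4,1)@(9, 3): e=[18,-4,10] → ·
    (5,1)@(11, 3): e=[18,-12,18] → ·
    (3,2)@(7, 5): e=[30,-12,6] → ·
  covered (3 px):
    · · · · # # · ·
    · · · # · · · ·
    · · · · · · · ·
    · · · · · · · ·
    · · · · · · · ·
    · · · · · · · ·
T3:
  2·area = 16
  edge (10, 0)→(14, 4): d=(4,4) right/bottom  bias=-1
  edge (14, 4)→(9, 3): d=(-5,-1) top-left  bias=+0
  edge (9, 3)→(10, 0): d=(1,-3) top-left  bias=+0
    (5,0)@(11, 1): e=[0,12,4] → ·  [on edge]
    (4,1)@(9, 3): e=[16,0,0] → #  [on edge]
    (5,1)@(11, 3): e=[8,2,6] → #
    (6,1)@(13, 3): e=[0,4,12] → ·  [on edge]
    (4,2)@(9, 5): e=[24,-10,2] → ·
    (5,2)@(11, 5): e=[16,-8,8] → ·
    (7,2)@(15, 5): e=[0,-4,20] → ·  [on edge]
    (3,4)@(7, 9): e=[48,-32,0] → ·  [on edge]
  covered (2 px):
    · · · · · · · ·
    · · · · # # · ·
    · · · · · · · ·
    · · · · · · · ·
    · · · · · · · ·
    · · · · · · · ·

Result: 9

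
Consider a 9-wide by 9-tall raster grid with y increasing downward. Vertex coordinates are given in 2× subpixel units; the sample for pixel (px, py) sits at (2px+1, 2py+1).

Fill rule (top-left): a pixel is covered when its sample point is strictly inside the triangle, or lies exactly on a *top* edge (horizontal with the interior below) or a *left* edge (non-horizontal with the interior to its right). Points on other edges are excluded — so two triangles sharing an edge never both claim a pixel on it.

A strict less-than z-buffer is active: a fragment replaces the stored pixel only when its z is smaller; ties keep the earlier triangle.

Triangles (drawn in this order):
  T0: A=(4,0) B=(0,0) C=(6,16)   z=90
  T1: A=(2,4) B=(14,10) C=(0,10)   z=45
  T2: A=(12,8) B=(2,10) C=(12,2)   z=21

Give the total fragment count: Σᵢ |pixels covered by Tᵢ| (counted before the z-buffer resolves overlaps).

T0:
  2·area = 64  (B↔C swapped to make it positive)
  edge (4, 0)→(6, 16): d=(2,16) right/bottom  bias=-1
  edge (6, 16)→(0, 0): d=(-6,-16) top-left  bias=+0
  edge (0, 0)→(4, 0): d=(4,0) top-left  bias=+0
    (0,0)@(1, 1): e=[50,10,4] → █
    (1,0)@(3, 1): e=[18,42,4] → █
    (2,0)@(5, 1): e=[-14,74,4] → ·
    (0,1)@(1, 3): e=[54,-2,12] → ·
    (1,1)@(3, 3): e=[22,30,12] → █
    (2,1)@(5, 3): e=[-10,62,12] → ·
    (1,2)@(3, 5): e=[26,18,20] → █
    (2,2)@(5, 5): e=[-6,50,20] → ·
    (1,3)@(3, 7): e=[30,6,28] → █
    (2,3)@(5, 7): e=[-2,38,28] → ·
    (1,4)@(3, 9): e=[34,-6,36] → ·
    (2,4)@(5, 9): e=[2,26,36] → █
  covered (8 px):
    █ █ · · · · · · ·
    · █ · · · · · · ·
    · █ · · · · · · ·
    · █ · · · · · · ·
    · · █ · · · · · ·
    · · █ · · · · · ·
    · · █ · · · · · ·
    · · · · · · · · ·
    · · · · · · · · ·
T1:
  2·area = 84
  edge (2, 4)→(14, 10): d=(12,6) right/bottom  bias=-1
  edge (14, 10)→(0, 10): d=(-14,0) right/bottom  bias=-1
  edge (0, 10)→(2, 4): d=(2,-6) top-left  bias=+0
    (1,0)@(3, 1): e=[-42,126,0] → ·  [on edge]
    (1,2)@(3, 5): e=[6,70,8] → █
    (2,2)@(5, 5): e=[-6,70,20] → ·
    (0,3)@(1, 7): e=[42,42,0] → █  [on edge]
    (2,3)@(5, 7): e=[18,42,24] → █
    (3,3)@(7, 7): e=[6,42,36] → █
    (4,3)@(9, 7): e=[-6,42,48] → ·
    (0,4)@(1, 9): e=[66,14,4] → █
    (4,4)@(9, 9): e=[18,14,52] → █
    (5,4)@(11, 9): e=[6,14,64] → █
    (6,4)@(13, 9): e=[-6,14,76] → ·
    (0,5)@(1, 11): e=[90,-14,8] → ·
  covered (11 px):
    · · · · · · · · ·
    · · · · · · · · ·
    · █ · · · · · · ·
    █ █ █ █ · · · · ·
    █ █ █ █ █ █ · · ·
    · · · · · · · · ·
    · · · · · · · · ·
    · · · · · · · · ·
    · · · · · · · · ·
T2:
  2·area = 60
  edge (12, 8)→(2, 10): d=(-10,2) right/bottom  bias=-1
  edge (2, 10)→(12, 2): d=(10,-8) top-left  bias=+0
  edge (12, 2)→(12, 8): d=(0,6) right/bottom  bias=-1
    (5,1)@(11, 3): e=[52,2,6] → █
    (6,1)@(13, 3): e=[48,18,-6] → ·
    (4,2)@(9, 5): e=[36,6,18] → █
    (6,2)@(13, 5): e=[28,38,-6] → ·
    (3,3)@(7, 7): e=[20,10,30] → █
    (6,3)@(13, 7): e=[8,58,-6] → ·
    (8,3)@(17, 7): e=[0,90,-30] → ·  [on edge]
    (2,4)@(5, 9): e=[4,14,42] → █
    (3,4)@(7, 9): e=[0,30,30] → ·  [on edge]
    (4,4)@(9, 9): e=[-4,46,18] → ·
    (5,4)@(11, 9): e=[-8,62,6] → ·
    (2,5)@(5, 11): e=[-16,34,42] → ·
  covered (7 px):
    · · · · · · · · ·
    · · · · · █ · · ·
    · · · · █ █ · · ·
    · · · █ █ █ · · ·
    · · █ · · · · · ·
    · · · · · · · · ·
    · · · · · · · · ·
    · · · · · · · · ·
    · · · · · · · · ·

Final: 26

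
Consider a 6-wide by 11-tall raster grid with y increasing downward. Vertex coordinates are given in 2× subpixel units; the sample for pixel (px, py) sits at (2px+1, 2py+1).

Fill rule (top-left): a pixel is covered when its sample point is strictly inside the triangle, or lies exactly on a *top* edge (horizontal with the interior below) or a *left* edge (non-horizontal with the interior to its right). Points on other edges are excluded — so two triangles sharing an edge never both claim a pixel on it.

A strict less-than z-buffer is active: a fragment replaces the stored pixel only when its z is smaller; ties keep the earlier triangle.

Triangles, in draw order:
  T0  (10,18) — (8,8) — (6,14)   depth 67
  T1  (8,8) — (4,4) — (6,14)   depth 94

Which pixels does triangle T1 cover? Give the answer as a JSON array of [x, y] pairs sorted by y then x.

T0:
  2·area = 32  (B↔C swapped to make it positive)
  edge (10, 18)→(6, 14): d=(-4,-4) top-left  bias=+0
  edge (6, 14)→(8, 8): d=(2,-6) top-left  bias=+0
  edge (8, 8)→(10, 18): d=(2,10) right/bottom  bias=-1
    (3,1)@(7, 3): e=[48,-16,0] → ·  [on edge]
    (4,2)@(9, 5): e=[48,0,-16] → ·  [on edge]
    (0,4)@(1, 9): e=[0,-40,72] → ·  [on edge]
    (1,5)@(3, 11): e=[0,-24,56] → ·  [on edge]
    (3,5)@(7, 11): e=[16,0,16] → #  [on edge]
    (4,5)@(9, 11): e=[24,12,-4] → ·
    (2,6)@(5, 13): e=[0,-8,40] → ·  [on edge]
    (3,6)@(7, 13): e=[8,4,20] → #
    (4,6)@(9, 13): e=[16,16,0] → ·  [on edge]
    (3,7)@(7, 15): e=[0,8,24] → #  [on edge]
    (4,7)@(9, 15): e=[8,20,4] → #
    (5,7)@(11, 15): e=[16,32,-16] → ·
    (2,8)@(5, 17): e=[-16,0,48] → ·  [on edge]
    (4,8)@(9, 17): e=[0,24,8] → #  [on edge]
    (5,9)@(11, 19): e=[0,40,-8] → ·  [on edge]
  covered (5 px):
    · · · · · ·
    · · · · · ·
    · · · · · ·
    · · · · · ·
    · · · · · ·
    · · · # · ·
    · · · # · ·
    · · · # # ·
    · · · · # ·
    · · · · · ·
    · · · · · ·
T1:
  2·area = 32  (B↔C swapped to make it positive)
  edge (8, 8)→(6, 14): d=(-2,6) right/bottom  bias=-1
  edge (6, 14)→(4, 4): d=(-2,-10) top-left  bias=+0
  edge (4, 4)→(8, 8): d=(4,4) right/bottom  bias=-1
    (0,0)@(1, 1): e=[56,-24,0] → ·  [on edge]
    (1,1)@(3, 3): e=[40,-8,0] → ·  [on edge]
    (2,2)@(5, 5): e=[24,8,0] → ·  [on edge]
    (4,2)@(9, 5): e=[0,48,-16] → ·  [on edge]
    (2,3)@(5, 7): e=[20,4,8] → #
    (3,3)@(7, 7): e=[8,24,0] → ·  [on edge]
    (2,4)@(5, 9): e=[16,0,16] → #  [on edge]
    (3,4)@(7, 9): e=[4,20,8] → #
    (4,4)@(9, 9): e=[-8,40,0] → ·  [on edge]
    (2,5)@(5, 11): e=[12,-4,24] → ·
    (3,5)@(7, 11): e=[0,16,16] → ·  [on edge]
    (5,5)@(11, 11): e=[-24,56,0] → ·  [on edge]
    (2,8)@(5, 17): e=[0,-16,48] → ·  [on edge]
    (3,9)@(7, 19): e=[-16,0,48] → ·  [on edge]
  covered (3 px):
    · · · · · ·
    · · · · · ·
    · · · · · ·
    · · # · · ·
    · · # # · ·
    · · · · · ·
    · · · · · ·
    · · · · · ·
    · · · · · ·
    · · · · · ·
    · · · · · ·

Result: [[2,3],[2,4],[3,4]]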